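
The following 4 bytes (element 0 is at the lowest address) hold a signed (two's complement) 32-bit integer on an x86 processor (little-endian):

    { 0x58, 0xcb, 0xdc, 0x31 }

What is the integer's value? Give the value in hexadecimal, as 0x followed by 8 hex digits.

Little-endian stores the least-significant byte at the lowest address.
Reassemble most-significant byte first: 31 DC CB 58 → 0x31DCCB58.

0x31DCCB58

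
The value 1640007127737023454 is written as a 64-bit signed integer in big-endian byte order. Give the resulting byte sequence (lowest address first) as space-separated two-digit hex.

16 C2 79 CB 25 DF BB DE

1640007127737023454 in hexadecimal, padded to 64 bits, is 0x16C279CB25DFBBDE.
Split into bytes (most-significant first): 16 C2 79 CB 25 DF BB DE.
Big-endian stores the most-significant byte at the lowest address.
So the memory order matches the most-significant-first order: 16 C2 79 CB 25 DF BB DE.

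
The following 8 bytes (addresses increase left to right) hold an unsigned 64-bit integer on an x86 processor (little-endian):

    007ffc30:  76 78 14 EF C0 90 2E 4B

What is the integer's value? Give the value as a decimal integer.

Little-endian stores the least-significant byte at the lowest address.
Reassemble most-significant byte first: 4B 2E 90 C0 EF 14 78 76 → 0x4B2E90C0EF147876.
0x4B2E90C0EF147876 = 5417426560092502134.

5417426560092502134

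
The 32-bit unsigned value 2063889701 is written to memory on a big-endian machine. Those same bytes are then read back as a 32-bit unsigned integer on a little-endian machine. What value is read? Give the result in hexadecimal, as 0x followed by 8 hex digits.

0x2575047B

2063889701 in 32-bit hexadecimal is 0x7B047525.
Stored big-endian, the bytes at ascending addresses are 7B 04 75 25.
Read back as little-endian, the first byte is least significant, giving 0x2575047B.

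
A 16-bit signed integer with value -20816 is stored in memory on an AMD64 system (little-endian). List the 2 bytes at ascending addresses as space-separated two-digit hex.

Two's complement of -20816 in 16 bits: 20816 = 0x5150; invert → 0xAEAF; add 1 → 0xAEB0.
Split into bytes (most-significant first): AE B0.
In little-endian order the low byte comes first in memory.
So at ascending addresses the bytes are B0 AE.

B0 AE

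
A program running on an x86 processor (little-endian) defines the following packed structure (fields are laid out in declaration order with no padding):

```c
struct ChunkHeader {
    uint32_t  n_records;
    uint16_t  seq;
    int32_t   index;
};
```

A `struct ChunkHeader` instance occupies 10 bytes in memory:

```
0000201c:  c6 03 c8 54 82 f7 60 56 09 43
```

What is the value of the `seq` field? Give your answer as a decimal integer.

63362

`seq` follows `n_records` (4 bytes), so it starts at byte offset 4 and occupies 2 bytes.
Bytes at offsets 4..5: 82 F7.
In little-endian order the low byte comes first in memory.
Reassemble most-significant byte first: F7 82 → 0xF782.
0xF782 = 63362.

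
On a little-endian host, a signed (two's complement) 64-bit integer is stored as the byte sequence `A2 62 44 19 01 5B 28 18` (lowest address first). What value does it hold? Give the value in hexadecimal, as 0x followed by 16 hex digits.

0x18285B01194462A2

Little-endian: lowest address holds the least-significant byte.
Reassemble most-significant byte first: 18 28 5B 01 19 44 62 A2 → 0x18285B01194462A2.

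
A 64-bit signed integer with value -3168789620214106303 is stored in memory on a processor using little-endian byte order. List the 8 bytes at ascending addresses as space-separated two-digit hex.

41 77 31 1F A1 32 06 D4

Two's complement of -3168789620214106303 in 64 bits: 3168789620214106303 = 0x2BF9CD5EE0CE88BF; invert → 0xD40632A11F317740; add 1 → 0xD40632A11F317741.
Split into bytes (most-significant first): D4 06 32 A1 1F 31 77 41.
Little-endian: lowest address holds the least-significant byte.
So at ascending addresses the bytes are 41 77 31 1F A1 32 06 D4.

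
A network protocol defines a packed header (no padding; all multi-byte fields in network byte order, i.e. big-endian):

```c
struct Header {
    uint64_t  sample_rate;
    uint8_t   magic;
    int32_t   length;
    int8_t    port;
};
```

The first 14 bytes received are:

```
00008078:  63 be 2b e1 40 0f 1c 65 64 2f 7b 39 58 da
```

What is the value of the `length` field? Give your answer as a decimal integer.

`length` follows `sample_rate` (8 B), `magic` (1 B), so it starts at offset 8 + 1 = 9 and occupies 4 bytes.
Bytes at offsets 9..12: 2F 7B 39 58.
Big-endian stores the most-significant byte at the lowest address.
The bytes are already most-significant first: 0x2F7B3958.
0x2F7B3958 = 796604760.

796604760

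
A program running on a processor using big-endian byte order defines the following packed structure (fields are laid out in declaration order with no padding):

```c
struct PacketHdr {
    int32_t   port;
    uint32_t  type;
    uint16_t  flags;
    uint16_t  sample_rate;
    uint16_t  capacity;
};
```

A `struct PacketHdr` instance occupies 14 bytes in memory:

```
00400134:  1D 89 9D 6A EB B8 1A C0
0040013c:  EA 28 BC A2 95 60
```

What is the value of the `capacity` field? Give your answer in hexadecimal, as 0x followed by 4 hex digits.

`capacity` follows `port` (4 B), `type` (4 B), `flags` (2 B), `sample_rate` (2 B), so it starts at offset 4 + 4 + 2 + 2 = 12 and occupies 2 bytes.
Bytes at offsets 12..13: 95 60.
Big-endian stores the most-significant byte at the lowest address.
The bytes are already most-significant first: 0x9560.

0x9560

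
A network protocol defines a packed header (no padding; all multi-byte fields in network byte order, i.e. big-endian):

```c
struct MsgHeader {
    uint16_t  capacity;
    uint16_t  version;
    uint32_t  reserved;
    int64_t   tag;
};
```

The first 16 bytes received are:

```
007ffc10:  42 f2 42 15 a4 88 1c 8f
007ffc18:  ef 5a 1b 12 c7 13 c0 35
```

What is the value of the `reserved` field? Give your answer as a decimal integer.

2760383631

`reserved` follows `capacity` (2 B), `version` (2 B), so it starts at offset 2 + 2 = 4 and occupies 4 bytes.
Bytes at offsets 4..7: A4 88 1C 8F.
Big-endian: lowest address holds the most-significant byte.
The bytes are already most-significant first: 0xA4881C8F.
0xA4881C8F = 2760383631.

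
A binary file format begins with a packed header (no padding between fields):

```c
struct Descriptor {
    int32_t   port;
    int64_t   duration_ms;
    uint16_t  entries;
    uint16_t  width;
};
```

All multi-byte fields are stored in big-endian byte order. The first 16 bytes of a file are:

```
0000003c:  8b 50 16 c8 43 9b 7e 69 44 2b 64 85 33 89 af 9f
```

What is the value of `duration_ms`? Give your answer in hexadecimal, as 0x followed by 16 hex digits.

0x439B7E69442B6485

`duration_ms` follows `port` (4 bytes), so it starts at byte offset 4 and occupies 8 bytes.
Bytes at offsets 4..11: 43 9B 7E 69 44 2B 64 85.
Big-endian stores the most-significant byte at the lowest address.
The bytes are already most-significant first: 0x439B7E69442B6485.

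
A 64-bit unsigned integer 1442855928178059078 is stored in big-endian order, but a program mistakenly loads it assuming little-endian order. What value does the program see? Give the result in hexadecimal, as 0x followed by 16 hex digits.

1442855928178059078 in 64-bit hexadecimal is 0x14060DD2751EA746.
Stored big-endian, the bytes at ascending addresses are 14 06 0D D2 75 1E A7 46.
Read back as little-endian, the first byte is least significant, giving 0x46A71E75D20D0614.

0x46A71E75D20D0614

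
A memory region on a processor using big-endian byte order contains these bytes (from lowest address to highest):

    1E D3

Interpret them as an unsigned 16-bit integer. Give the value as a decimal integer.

7891

Big-endian: lowest address holds the most-significant byte.
The bytes are already most-significant first: 0x1ED3.
0x1ED3 = 7891.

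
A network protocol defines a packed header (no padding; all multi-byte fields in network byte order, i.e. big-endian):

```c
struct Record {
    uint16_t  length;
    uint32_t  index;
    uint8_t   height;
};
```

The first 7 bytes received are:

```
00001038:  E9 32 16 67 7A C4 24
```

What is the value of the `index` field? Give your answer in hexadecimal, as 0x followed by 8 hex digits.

0x16677AC4

`index` follows `length` (2 bytes), so it starts at byte offset 2 and occupies 4 bytes.
Bytes at offsets 2..5: 16 67 7A C4.
Big-endian: lowest address holds the most-significant byte.
The bytes are already most-significant first: 0x16677AC4.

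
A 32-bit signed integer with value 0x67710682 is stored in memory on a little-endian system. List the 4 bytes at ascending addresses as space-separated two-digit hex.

Split into bytes (most-significant first): 67 71 06 82.
In little-endian order the low byte comes first in memory.
So at ascending addresses the bytes are 82 06 71 67.

82 06 71 67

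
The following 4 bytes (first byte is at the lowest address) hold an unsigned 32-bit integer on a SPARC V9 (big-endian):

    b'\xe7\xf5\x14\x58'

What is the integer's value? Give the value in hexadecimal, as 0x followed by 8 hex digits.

0xE7F51458

Big-endian: lowest address holds the most-significant byte.
The bytes are already most-significant first: 0xE7F51458.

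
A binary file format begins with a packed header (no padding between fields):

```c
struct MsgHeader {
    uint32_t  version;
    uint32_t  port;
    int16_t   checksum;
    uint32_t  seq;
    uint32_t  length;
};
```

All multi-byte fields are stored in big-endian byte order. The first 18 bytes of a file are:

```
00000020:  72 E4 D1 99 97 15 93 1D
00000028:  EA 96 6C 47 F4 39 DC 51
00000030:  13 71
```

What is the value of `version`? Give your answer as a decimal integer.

1927598489

`version` is the first field, at byte offset 0, occupying 4 bytes.
Bytes at offsets 0..3: 72 E4 D1 99.
Big-endian stores the most-significant byte at the lowest address.
The bytes are already most-significant first: 0x72E4D199.
0x72E4D199 = 1927598489.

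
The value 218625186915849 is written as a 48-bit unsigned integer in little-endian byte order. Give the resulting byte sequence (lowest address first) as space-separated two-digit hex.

09 E6 9A A4 D6 C6

218625186915849 in hexadecimal, padded to 48 bits, is 0xC6D6A49AE609.
Split into bytes (most-significant first): C6 D6 A4 9A E6 09.
In little-endian order the low byte comes first in memory.
So at ascending addresses the bytes are 09 E6 9A A4 D6 C6.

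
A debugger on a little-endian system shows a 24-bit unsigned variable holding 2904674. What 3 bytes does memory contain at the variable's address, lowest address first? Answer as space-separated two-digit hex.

62 52 2C

2904674 in hexadecimal, padded to 24 bits, is 0x2C5262.
Split into bytes (most-significant first): 2C 52 62.
Little-endian stores the least-significant byte at the lowest address.
So at ascending addresses the bytes are 62 52 2C.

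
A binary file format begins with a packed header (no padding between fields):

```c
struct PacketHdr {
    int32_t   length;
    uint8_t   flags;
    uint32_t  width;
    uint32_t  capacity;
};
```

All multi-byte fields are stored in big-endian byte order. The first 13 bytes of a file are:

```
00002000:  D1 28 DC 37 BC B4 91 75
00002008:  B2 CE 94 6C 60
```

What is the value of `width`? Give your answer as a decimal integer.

3029431730

`width` follows `length` (4 B), `flags` (1 B), so it starts at offset 4 + 1 = 5 and occupies 4 bytes.
Bytes at offsets 5..8: B4 91 75 B2.
Big-endian stores the most-significant byte at the lowest address.
The bytes are already most-significant first: 0xB49175B2.
0xB49175B2 = 3029431730.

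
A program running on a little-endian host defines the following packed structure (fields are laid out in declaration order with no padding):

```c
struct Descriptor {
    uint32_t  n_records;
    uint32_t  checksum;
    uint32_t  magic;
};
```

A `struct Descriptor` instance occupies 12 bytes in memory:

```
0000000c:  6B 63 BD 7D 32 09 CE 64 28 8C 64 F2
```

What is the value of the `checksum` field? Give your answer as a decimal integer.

`checksum` follows `n_records` (4 bytes), so it starts at byte offset 4 and occupies 4 bytes.
Bytes at offsets 4..7: 32 09 CE 64.
Little-endian: lowest address holds the least-significant byte.
Reassemble most-significant byte first: 64 CE 09 32 → 0x64CE0932.
0x64CE0932 = 1691224370.

1691224370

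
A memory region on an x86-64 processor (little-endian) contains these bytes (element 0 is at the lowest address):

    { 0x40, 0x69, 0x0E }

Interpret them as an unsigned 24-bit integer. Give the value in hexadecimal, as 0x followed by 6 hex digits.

0x0E6940

In little-endian order the low byte comes first in memory.
Reassemble most-significant byte first: 0E 69 40 → 0x0E6940.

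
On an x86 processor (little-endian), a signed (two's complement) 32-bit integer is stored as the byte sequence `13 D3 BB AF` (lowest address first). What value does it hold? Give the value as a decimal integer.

-1346645229

Little-endian stores the least-significant byte at the lowest address.
Reassemble most-significant byte first: AF BB D3 13 → 0xAFBBD313.
Top bit is set, so as a signed 32-bit value this is 0xAFBBD313 − 2^32 = -1346645229.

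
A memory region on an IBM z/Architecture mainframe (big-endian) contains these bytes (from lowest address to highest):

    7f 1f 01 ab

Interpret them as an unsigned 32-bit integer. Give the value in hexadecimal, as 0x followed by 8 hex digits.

0x7F1F01AB

In big-endian order the high byte comes first in memory.
The bytes are already most-significant first: 0x7F1F01AB.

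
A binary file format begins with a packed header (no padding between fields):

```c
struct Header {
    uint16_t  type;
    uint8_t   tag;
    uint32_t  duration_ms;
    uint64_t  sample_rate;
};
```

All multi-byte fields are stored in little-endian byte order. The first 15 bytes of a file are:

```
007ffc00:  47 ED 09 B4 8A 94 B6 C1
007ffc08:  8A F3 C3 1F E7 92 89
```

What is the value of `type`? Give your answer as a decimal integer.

60743

`type` is the first field, at byte offset 0, occupying 2 bytes.
Bytes at offsets 0..1: 47 ED.
In little-endian order the low byte comes first in memory.
Reassemble most-significant byte first: ED 47 → 0xED47.
0xED47 = 60743.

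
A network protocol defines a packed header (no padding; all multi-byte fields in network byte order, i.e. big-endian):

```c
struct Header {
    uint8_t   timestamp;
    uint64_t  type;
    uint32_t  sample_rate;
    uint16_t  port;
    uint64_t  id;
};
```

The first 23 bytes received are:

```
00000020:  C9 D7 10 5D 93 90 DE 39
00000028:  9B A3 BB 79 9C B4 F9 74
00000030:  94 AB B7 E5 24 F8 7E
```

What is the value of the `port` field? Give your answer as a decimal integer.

46329

`port` follows `timestamp` (1 B), `type` (8 B), `sample_rate` (4 B), so it starts at offset 1 + 8 + 4 = 13 and occupies 2 bytes.
Bytes at offsets 13..14: B4 F9.
In big-endian order the high byte comes first in memory.
The bytes are already most-significant first: 0xB4F9.
0xB4F9 = 46329.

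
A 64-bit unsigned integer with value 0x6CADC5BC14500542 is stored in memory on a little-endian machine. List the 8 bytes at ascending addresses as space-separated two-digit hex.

42 05 50 14 BC C5 AD 6C

Split into bytes (most-significant first): 6C AD C5 BC 14 50 05 42.
Little-endian: lowest address holds the least-significant byte.
So at ascending addresses the bytes are 42 05 50 14 BC C5 AD 6C.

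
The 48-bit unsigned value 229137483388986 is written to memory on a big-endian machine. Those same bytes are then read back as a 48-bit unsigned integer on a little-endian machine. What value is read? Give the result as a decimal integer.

64150927206096

229137483388986 in 48-bit hexadecimal is 0xD0663A4D583A.
Stored big-endian, the bytes at ascending addresses are D0 66 3A 4D 58 3A.
Read back as little-endian, the first byte is least significant, giving 0x3A584D3A66D0.
0x3A584D3A66D0 = 64150927206096.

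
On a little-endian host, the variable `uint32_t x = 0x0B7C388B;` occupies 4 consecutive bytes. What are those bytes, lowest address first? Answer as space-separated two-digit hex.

Split into bytes (most-significant first): 0B 7C 38 8B.
Little-endian stores the least-significant byte at the lowest address.
So at ascending addresses the bytes are 8B 38 7C 0B.

8B 38 7C 0B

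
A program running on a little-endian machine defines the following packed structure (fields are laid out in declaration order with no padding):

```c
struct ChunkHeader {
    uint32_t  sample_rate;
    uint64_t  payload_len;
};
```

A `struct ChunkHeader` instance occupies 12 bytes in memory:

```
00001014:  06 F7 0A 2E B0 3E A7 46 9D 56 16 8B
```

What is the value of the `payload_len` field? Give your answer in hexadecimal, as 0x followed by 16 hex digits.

0x8B16569D46A73EB0

`payload_len` follows `sample_rate` (4 bytes), so it starts at byte offset 4 and occupies 8 bytes.
Bytes at offsets 4..11: B0 3E A7 46 9D 56 16 8B.
In little-endian order the low byte comes first in memory.
Reassemble most-significant byte first: 8B 16 56 9D 46 A7 3E B0 → 0x8B16569D46A73EB0.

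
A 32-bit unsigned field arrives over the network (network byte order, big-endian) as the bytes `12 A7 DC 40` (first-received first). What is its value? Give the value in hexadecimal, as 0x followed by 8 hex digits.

0x12A7DC40

Big-endian stores the most-significant byte at the lowest address.
The bytes are already most-significant first: 0x12A7DC40.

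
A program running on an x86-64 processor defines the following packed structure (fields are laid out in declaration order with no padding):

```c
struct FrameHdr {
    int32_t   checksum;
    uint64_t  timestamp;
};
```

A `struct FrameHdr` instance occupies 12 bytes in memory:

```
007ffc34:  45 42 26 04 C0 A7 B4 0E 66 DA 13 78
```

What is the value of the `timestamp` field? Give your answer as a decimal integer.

8652499440977094592

`timestamp` follows `checksum` (4 bytes), so it starts at byte offset 4 and occupies 8 bytes.
Bytes at offsets 4..11: C0 A7 B4 0E 66 DA 13 78.
Little-endian: lowest address holds the least-significant byte.
Reassemble most-significant byte first: 78 13 DA 66 0E B4 A7 C0 → 0x7813DA660EB4A7C0.
0x7813DA660EB4A7C0 = 8652499440977094592.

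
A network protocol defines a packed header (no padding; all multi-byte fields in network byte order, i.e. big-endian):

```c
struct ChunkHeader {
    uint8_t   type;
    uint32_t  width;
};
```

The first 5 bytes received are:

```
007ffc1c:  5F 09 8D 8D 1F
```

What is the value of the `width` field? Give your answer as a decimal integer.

160271647

`width` follows `type` (1 byte), so it starts at byte offset 1 and occupies 4 bytes.
Bytes at offsets 1..4: 09 8D 8D 1F.
In big-endian order the high byte comes first in memory.
The bytes are already most-significant first: 0x098D8D1F.
0x098D8D1F = 160271647.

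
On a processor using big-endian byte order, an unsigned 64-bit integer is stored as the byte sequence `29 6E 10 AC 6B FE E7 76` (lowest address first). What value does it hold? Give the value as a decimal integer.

Big-endian stores the most-significant byte at the lowest address.
The bytes are already most-significant first: 0x296E10AC6BFEE776.
0x296E10AC6BFEE776 = 2985341935725504374.

2985341935725504374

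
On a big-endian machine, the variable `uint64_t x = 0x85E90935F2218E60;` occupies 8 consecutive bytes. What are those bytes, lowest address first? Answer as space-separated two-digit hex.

85 E9 09 35 F2 21 8E 60

Split into bytes (most-significant first): 85 E9 09 35 F2 21 8E 60.
In big-endian order the high byte comes first in memory.
So the memory order matches the most-significant-first order: 85 E9 09 35 F2 21 8E 60.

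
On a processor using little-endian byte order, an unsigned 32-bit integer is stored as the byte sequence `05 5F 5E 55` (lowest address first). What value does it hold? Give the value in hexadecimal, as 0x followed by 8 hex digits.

0x555E5F05

Little-endian stores the least-significant byte at the lowest address.
Reassemble most-significant byte first: 55 5E 5F 05 → 0x555E5F05.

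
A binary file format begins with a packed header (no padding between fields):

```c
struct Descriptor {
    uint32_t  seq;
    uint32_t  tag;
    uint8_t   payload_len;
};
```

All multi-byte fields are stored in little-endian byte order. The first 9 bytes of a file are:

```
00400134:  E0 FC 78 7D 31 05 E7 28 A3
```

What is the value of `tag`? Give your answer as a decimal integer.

`tag` follows `seq` (4 bytes), so it starts at byte offset 4 and occupies 4 bytes.
Bytes at offsets 4..7: 31 05 E7 28.
Little-endian: lowest address holds the least-significant byte.
Reassemble most-significant byte first: 28 E7 05 31 → 0x28E70531.
0x28E70531 = 686228785.

686228785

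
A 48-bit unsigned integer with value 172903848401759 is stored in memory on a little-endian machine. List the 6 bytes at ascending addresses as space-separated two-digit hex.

172903848401759 in hexadecimal, padded to 48 bits, is 0x9D415076DB5F.
Split into bytes (most-significant first): 9D 41 50 76 DB 5F.
Little-endian: lowest address holds the least-significant byte.
So at ascending addresses the bytes are 5F DB 76 50 41 9D.

5F DB 76 50 41 9D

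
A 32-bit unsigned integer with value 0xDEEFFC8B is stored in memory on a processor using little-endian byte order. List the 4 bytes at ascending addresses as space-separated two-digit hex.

Split into bytes (most-significant first): DE EF FC 8B.
Little-endian: lowest address holds the least-significant byte.
So at ascending addresses the bytes are 8B FC EF DE.

8B FC EF DE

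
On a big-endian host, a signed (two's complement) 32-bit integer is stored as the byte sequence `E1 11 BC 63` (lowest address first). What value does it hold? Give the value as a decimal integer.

Big-endian: lowest address holds the most-significant byte.
The bytes are already most-significant first: 0xE111BC63.
Top bit is set, so as a signed 32-bit value this is 0xE111BC63 − 2^32 = -518931357.

-518931357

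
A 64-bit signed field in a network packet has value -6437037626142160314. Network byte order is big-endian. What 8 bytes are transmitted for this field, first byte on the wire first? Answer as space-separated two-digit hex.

Two's complement of -6437037626142160314 in 64 bits: 6437037626142160314 = 0x5954F39DB806F5BA; invert → 0xA6AB0C6247F90A45; add 1 → 0xA6AB0C6247F90A46.
Split into bytes (most-significant first): A6 AB 0C 62 47 F9 0A 46.
In big-endian order the high byte comes first in memory.
So the memory order matches the most-significant-first order: A6 AB 0C 62 47 F9 0A 46.

A6 AB 0C 62 47 F9 0A 46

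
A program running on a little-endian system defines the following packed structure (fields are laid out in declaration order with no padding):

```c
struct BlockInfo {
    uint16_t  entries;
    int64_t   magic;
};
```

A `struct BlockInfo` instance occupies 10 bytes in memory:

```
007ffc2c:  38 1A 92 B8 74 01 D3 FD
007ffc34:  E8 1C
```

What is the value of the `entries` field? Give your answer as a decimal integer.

6712

`entries` is the first field, at byte offset 0, occupying 2 bytes.
Bytes at offsets 0..1: 38 1A.
In little-endian order the low byte comes first in memory.
Reassemble most-significant byte first: 1A 38 → 0x1A38.
0x1A38 = 6712.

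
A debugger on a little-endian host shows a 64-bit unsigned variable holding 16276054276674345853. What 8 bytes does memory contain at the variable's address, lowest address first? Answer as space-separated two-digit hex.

16276054276674345853 in hexadecimal, padded to 64 bits, is 0xE1E029216226DB7D.
Split into bytes (most-significant first): E1 E0 29 21 62 26 DB 7D.
Little-endian stores the least-significant byte at the lowest address.
So at ascending addresses the bytes are 7D DB 26 62 21 29 E0 E1.

7D DB 26 62 21 29 E0 E1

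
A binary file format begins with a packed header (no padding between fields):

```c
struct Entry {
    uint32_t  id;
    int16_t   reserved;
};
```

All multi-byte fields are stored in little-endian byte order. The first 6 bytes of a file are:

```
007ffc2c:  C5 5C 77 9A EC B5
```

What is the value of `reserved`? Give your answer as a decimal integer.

`reserved` follows `id` (4 bytes), so it starts at byte offset 4 and occupies 2 bytes.
Bytes at offsets 4..5: EC B5.
Little-endian stores the least-significant byte at the lowest address.
Reassemble most-significant byte first: B5 EC → 0xB5EC.
Top bit is set, so as a signed 16-bit value this is 0xB5EC − 2^16 = -18964.

-18964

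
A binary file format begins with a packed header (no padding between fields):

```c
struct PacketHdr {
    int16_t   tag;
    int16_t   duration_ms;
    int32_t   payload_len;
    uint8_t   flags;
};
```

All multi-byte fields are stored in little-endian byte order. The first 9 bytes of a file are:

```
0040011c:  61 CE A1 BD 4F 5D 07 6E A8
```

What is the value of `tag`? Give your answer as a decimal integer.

-12703

`tag` is the first field, at byte offset 0, occupying 2 bytes.
Bytes at offsets 0..1: 61 CE.
Little-endian: lowest address holds the least-significant byte.
Reassemble most-significant byte first: CE 61 → 0xCE61.
Top bit is set, so as a signed 16-bit value this is 0xCE61 − 2^16 = -12703.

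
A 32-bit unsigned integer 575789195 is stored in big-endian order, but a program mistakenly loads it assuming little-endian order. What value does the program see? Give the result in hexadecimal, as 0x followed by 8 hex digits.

0x8BD85122

575789195 in 32-bit hexadecimal is 0x2251D88B.
Stored big-endian, the bytes at ascending addresses are 22 51 D8 8B.
Read back as little-endian, the first byte is least significant, giving 0x8BD85122.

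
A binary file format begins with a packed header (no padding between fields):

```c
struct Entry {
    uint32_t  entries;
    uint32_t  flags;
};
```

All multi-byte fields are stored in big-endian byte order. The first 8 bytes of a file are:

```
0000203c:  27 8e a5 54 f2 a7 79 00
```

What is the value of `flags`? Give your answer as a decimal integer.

4071061760

`flags` follows `entries` (4 bytes), so it starts at byte offset 4 and occupies 4 bytes.
Bytes at offsets 4..7: F2 A7 79 00.
Big-endian stores the most-significant byte at the lowest address.
The bytes are already most-significant first: 0xF2A77900.
0xF2A77900 = 4071061760.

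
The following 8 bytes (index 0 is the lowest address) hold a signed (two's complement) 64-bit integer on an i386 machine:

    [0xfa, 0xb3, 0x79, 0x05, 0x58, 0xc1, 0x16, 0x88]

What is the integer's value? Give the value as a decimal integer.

-8640506251270573062

Little-endian: lowest address holds the least-significant byte.
Reassemble most-significant byte first: 88 16 C1 58 05 79 B3 FA → 0x8816C1580579B3FA.
Top bit is set, so as a signed 64-bit value this is 0x8816C1580579B3FA − 2^64 = -8640506251270573062.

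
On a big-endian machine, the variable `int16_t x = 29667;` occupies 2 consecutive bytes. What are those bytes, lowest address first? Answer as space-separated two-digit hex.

73 E3

29667 in hexadecimal, padded to 16 bits, is 0x73E3.
Split into bytes (most-significant first): 73 E3.
Big-endian: lowest address holds the most-significant byte.
So the memory order matches the most-significant-first order: 73 E3.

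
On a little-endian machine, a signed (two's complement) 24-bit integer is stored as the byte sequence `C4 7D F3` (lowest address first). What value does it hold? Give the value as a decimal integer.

Little-endian: lowest address holds the least-significant byte.
Reassemble most-significant byte first: F3 7D C4 → 0xF37DC4.
Top bit is set, so as a signed 24-bit value this is 0xF37DC4 − 2^24 = -819772.

-819772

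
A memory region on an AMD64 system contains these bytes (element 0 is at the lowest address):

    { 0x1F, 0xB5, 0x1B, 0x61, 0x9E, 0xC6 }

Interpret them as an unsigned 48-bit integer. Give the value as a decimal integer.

Little-endian: lowest address holds the least-significant byte.
Reassemble most-significant byte first: C6 9E 61 1B B5 1F → 0xC69E611BB51F.
0xC69E611BB51F = 218383536338207.

218383536338207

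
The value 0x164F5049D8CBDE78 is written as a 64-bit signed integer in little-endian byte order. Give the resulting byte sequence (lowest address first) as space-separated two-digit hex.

Split into bytes (most-significant first): 16 4F 50 49 D8 CB DE 78.
In little-endian order the low byte comes first in memory.
So at ascending addresses the bytes are 78 DE CB D8 49 50 4F 16.

78 DE CB D8 49 50 4F 16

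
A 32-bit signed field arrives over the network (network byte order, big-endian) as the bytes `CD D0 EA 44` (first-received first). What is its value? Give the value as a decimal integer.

-841946556

Big-endian: lowest address holds the most-significant byte.
The bytes are already most-significant first: 0xCDD0EA44.
Top bit is set, so as a signed 32-bit value this is 0xCDD0EA44 − 2^32 = -841946556.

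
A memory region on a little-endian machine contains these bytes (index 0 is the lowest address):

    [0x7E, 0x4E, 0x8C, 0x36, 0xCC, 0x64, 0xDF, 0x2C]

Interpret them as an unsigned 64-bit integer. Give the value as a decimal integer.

Little-endian: lowest address holds the least-significant byte.
Reassemble most-significant byte first: 2C DF 64 CC 36 8C 4E 7E → 0x2CDF64CC368C4E7E.
0x2CDF64CC368C4E7E = 3233413885726576254.

3233413885726576254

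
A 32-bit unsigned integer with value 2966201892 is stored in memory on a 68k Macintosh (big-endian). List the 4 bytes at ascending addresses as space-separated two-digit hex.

B0 CC A6 24

2966201892 in hexadecimal, padded to 32 bits, is 0xB0CCA624.
Split into bytes (most-significant first): B0 CC A6 24.
In big-endian order the high byte comes first in memory.
So the memory order matches the most-significant-first order: B0 CC A6 24.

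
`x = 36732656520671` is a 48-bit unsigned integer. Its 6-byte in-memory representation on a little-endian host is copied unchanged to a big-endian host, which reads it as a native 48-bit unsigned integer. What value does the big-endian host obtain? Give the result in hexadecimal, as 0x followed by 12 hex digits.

0xDF8DF17C6821

36732656520671 in 48-bit hexadecimal is 0x21687CF18DDF.
Stored little-endian, the bytes at ascending addresses are DF 8D F1 7C 68 21.
Read back as big-endian, the last byte is least significant, giving 0xDF8DF17C6821.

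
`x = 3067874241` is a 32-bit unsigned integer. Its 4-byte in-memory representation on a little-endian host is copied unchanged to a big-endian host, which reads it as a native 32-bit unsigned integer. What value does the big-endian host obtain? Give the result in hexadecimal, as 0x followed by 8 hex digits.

3067874241 in 32-bit hexadecimal is 0xB6DC0BC1.
Stored little-endian, the bytes at ascending addresses are C1 0B DC B6.
Read back as big-endian, the last byte is least significant, giving 0xC10BDCB6.

0xC10BDCB6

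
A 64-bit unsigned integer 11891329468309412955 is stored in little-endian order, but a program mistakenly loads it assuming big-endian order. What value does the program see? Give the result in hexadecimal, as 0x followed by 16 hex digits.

0x5B9CB701267D06A5

11891329468309412955 in 64-bit hexadecimal is 0xA5067D2601B79C5B.
Stored little-endian, the bytes at ascending addresses are 5B 9C B7 01 26 7D 06 A5.
Read back as big-endian, the last byte is least significant, giving 0x5B9CB701267D06A5.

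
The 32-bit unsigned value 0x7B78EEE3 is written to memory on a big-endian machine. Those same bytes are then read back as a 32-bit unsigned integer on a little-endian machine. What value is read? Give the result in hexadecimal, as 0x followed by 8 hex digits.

Stored big-endian, the bytes at ascending addresses are 7B 78 EE E3.
Read back as little-endian, the first byte is least significant, giving 0xE3EE787B.

0xE3EE787B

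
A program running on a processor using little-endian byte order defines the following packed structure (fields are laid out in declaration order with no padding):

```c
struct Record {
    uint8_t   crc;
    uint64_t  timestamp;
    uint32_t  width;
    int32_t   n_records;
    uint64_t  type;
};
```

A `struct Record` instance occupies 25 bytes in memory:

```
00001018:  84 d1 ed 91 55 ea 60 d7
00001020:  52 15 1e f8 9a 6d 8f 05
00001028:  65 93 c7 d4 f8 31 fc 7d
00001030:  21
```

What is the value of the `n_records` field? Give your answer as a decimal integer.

1694863213

`n_records` follows `crc` (1 B), `timestamp` (8 B), `width` (4 B), so it starts at offset 1 + 8 + 4 = 13 and occupies 4 bytes.
Bytes at offsets 13..16: 6D 8F 05 65.
In little-endian order the low byte comes first in memory.
Reassemble most-significant byte first: 65 05 8F 6D → 0x65058F6D.
0x65058F6D = 1694863213.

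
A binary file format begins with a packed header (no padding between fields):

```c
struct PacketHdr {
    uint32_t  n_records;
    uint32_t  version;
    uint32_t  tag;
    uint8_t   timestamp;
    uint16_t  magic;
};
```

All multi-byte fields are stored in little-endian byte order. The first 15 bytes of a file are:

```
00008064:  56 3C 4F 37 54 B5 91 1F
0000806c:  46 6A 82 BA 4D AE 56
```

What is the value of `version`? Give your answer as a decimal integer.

529642836

`version` follows `n_records` (4 bytes), so it starts at byte offset 4 and occupies 4 bytes.
Bytes at offsets 4..7: 54 B5 91 1F.
Little-endian: lowest address holds the least-significant byte.
Reassemble most-significant byte first: 1F 91 B5 54 → 0x1F91B554.
0x1F91B554 = 529642836.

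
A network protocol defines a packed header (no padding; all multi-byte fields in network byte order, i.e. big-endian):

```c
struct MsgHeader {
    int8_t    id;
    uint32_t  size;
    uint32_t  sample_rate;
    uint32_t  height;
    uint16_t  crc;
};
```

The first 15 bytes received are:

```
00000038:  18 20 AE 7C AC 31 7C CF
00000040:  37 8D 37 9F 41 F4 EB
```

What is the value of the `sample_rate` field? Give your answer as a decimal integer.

`sample_rate` follows `id` (1 B), `size` (4 B), so it starts at offset 1 + 4 = 5 and occupies 4 bytes.
Bytes at offsets 5..8: 31 7C CF 37.
In big-endian order the high byte comes first in memory.
The bytes are already most-significant first: 0x317CCF37.
0x317CCF37 = 830263095.

830263095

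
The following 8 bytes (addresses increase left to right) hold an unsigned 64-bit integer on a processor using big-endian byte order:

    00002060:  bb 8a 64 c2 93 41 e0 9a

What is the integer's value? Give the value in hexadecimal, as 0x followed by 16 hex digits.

Big-endian stores the most-significant byte at the lowest address.
The bytes are already most-significant first: 0xBB8A64C29341E09A.

0xBB8A64C29341E09A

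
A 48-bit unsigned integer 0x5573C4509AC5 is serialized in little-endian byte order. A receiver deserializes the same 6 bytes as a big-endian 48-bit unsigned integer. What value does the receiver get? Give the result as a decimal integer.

Stored little-endian, the bytes at ascending addresses are C5 9A 50 C4 73 55.
Read back as big-endian, the last byte is least significant, giving 0xC59A50C47355.
0xC59A50C47355 = 217266570687317.

217266570687317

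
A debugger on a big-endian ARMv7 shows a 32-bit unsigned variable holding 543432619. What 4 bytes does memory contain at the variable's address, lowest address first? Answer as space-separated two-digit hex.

20 64 1F AB

543432619 in hexadecimal, padded to 32 bits, is 0x20641FAB.
Split into bytes (most-significant first): 20 64 1F AB.
In big-endian order the high byte comes first in memory.
So the memory order matches the most-significant-first order: 20 64 1F AB.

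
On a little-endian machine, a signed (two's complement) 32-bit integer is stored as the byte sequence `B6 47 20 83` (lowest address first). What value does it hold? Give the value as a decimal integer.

-2095036490

Little-endian: lowest address holds the least-significant byte.
Reassemble most-significant byte first: 83 20 47 B6 → 0x832047B6.
Top bit is set, so as a signed 32-bit value this is 0x832047B6 − 2^32 = -2095036490.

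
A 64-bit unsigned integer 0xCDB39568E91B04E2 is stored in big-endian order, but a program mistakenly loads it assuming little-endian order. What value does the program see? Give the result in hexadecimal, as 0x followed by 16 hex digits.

Stored big-endian, the bytes at ascending addresses are CD B3 95 68 E9 1B 04 E2.
Read back as little-endian, the first byte is least significant, giving 0xE2041BE96895B3CD.

0xE2041BE96895B3CD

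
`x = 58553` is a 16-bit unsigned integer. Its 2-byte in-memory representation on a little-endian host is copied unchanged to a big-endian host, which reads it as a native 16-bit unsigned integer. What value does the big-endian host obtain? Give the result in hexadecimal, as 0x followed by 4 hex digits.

58553 in 16-bit hexadecimal is 0xE4B9.
Stored little-endian, the bytes at ascending addresses are B9 E4.
Read back as big-endian, the last byte is least significant, giving 0xB9E4.

0xB9E4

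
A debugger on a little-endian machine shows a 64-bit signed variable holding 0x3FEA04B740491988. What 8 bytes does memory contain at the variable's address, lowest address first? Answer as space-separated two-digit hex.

Split into bytes (most-significant first): 3F EA 04 B7 40 49 19 88.
Little-endian stores the least-significant byte at the lowest address.
So at ascending addresses the bytes are 88 19 49 40 B7 04 EA 3F.

88 19 49 40 B7 04 EA 3F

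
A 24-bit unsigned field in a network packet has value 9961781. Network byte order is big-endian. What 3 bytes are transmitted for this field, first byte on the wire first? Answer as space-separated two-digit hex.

98 01 35

9961781 in hexadecimal, padded to 24 bits, is 0x980135.
Split into bytes (most-significant first): 98 01 35.
Big-endian: lowest address holds the most-significant byte.
So the memory order matches the most-significant-first order: 98 01 35.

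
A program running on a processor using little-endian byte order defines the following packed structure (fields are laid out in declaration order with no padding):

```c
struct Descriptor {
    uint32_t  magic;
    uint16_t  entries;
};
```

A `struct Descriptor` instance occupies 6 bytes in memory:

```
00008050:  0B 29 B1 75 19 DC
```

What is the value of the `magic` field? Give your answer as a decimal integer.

`magic` is the first field, at byte offset 0, occupying 4 bytes.
Bytes at offsets 0..3: 0B 29 B1 75.
Little-endian stores the least-significant byte at the lowest address.
Reassemble most-significant byte first: 75 B1 29 0B → 0x75B1290B.
0x75B1290B = 1974544651.

1974544651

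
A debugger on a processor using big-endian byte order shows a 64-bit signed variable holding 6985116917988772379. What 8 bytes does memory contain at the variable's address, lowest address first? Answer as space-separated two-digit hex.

6985116917988772379 in hexadecimal, padded to 64 bits, is 0x60F01ED4034ACA1B.
Split into bytes (most-significant first): 60 F0 1E D4 03 4A CA 1B.
In big-endian order the high byte comes first in memory.
So the memory order matches the most-significant-first order: 60 F0 1E D4 03 4A CA 1B.

60 F0 1E D4 03 4A CA 1B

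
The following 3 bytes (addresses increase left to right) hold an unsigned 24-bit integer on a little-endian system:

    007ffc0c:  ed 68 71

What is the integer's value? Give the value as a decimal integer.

In little-endian order the low byte comes first in memory.
Reassemble most-significant byte first: 71 68 ED → 0x7168ED.
0x7168ED = 7432429.

7432429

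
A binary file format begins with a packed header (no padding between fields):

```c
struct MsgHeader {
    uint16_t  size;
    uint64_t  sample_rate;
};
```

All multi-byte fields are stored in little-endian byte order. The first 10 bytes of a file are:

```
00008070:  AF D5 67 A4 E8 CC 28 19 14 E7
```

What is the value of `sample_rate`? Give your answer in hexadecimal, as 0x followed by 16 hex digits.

0xE7141928CCE8A467

`sample_rate` follows `size` (2 bytes), so it starts at byte offset 2 and occupies 8 bytes.
Bytes at offsets 2..9: 67 A4 E8 CC 28 19 14 E7.
In little-endian order the low byte comes first in memory.
Reassemble most-significant byte first: E7 14 19 28 CC E8 A4 67 → 0xE7141928CCE8A467.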